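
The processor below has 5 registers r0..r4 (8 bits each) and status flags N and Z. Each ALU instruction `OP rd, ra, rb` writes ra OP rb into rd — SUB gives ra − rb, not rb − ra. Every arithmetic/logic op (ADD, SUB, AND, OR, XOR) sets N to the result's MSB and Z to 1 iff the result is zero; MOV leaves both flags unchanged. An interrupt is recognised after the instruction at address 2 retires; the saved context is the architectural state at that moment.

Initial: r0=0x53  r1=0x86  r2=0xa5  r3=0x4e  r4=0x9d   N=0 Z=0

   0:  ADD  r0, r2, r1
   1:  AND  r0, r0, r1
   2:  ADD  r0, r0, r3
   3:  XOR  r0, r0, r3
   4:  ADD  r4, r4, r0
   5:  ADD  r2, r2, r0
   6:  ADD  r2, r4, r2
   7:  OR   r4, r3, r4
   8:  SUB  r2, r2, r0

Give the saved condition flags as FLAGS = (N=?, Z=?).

after  0: r0=0x2b r1=0x86 r2=0xa5 r3=0x4e r4=0x9d  N=0 Z=0
after  1: r0=0x02 r1=0x86 r2=0xa5 r3=0x4e r4=0x9d  N=0 Z=0
after  2: r0=0x50 r1=0x86 r2=0xa5 r3=0x4e r4=0x9d  N=0 Z=0
-- IRQ taken; context saved, return-PC = 3 --

FLAGS = (N=0, Z=0)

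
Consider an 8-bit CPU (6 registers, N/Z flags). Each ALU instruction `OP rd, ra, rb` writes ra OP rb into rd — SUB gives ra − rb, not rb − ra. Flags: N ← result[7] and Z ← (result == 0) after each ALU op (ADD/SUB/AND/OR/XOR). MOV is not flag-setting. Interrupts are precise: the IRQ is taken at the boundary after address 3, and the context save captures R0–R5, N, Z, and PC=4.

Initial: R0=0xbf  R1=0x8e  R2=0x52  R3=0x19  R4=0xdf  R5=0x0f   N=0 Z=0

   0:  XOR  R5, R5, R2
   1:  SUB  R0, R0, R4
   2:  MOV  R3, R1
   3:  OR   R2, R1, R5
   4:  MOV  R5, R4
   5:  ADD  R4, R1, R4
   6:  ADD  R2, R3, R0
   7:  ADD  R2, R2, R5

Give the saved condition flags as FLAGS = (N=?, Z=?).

after  0: R0=0xbf R1=0x8e R2=0x52 R3=0x19 R4=0xdf R5=0x5d  N=0 Z=0
after  1: R0=0xe0 R1=0x8e R2=0x52 R3=0x19 R4=0xdf R5=0x5d  N=1 Z=0
after  2: R0=0xe0 R1=0x8e R2=0x52 R3=0x8e R4=0xdf R5=0x5d  N=1 Z=0
after  3: R0=0xe0 R1=0x8e R2=0xdf R3=0x8e R4=0xdf R5=0x5d  N=1 Z=0
-- IRQ taken; context saved, return-PC = 4 --

FLAGS = (N=1, Z=0)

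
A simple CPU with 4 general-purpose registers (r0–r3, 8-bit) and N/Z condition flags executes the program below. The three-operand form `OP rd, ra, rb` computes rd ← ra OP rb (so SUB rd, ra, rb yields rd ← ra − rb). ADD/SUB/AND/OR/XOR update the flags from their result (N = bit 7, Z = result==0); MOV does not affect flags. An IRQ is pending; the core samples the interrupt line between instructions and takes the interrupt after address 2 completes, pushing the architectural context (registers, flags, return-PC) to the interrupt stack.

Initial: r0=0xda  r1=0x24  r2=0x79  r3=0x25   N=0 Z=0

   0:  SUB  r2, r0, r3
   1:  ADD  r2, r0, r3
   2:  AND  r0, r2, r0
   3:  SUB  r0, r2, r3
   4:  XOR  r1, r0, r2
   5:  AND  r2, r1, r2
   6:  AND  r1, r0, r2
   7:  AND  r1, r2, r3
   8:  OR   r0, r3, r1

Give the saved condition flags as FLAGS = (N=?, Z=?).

FLAGS = (N=1, Z=0)

after  0: r0=0xda r1=0x24 r2=0xb5 r3=0x25  N=1 Z=0
after  1: r0=0xda r1=0x24 r2=0xff r3=0x25  N=1 Z=0
after  2: r0=0xda r1=0x24 r2=0xff r3=0x25  N=1 Z=0
-- IRQ taken; context saved, return-PC = 3 --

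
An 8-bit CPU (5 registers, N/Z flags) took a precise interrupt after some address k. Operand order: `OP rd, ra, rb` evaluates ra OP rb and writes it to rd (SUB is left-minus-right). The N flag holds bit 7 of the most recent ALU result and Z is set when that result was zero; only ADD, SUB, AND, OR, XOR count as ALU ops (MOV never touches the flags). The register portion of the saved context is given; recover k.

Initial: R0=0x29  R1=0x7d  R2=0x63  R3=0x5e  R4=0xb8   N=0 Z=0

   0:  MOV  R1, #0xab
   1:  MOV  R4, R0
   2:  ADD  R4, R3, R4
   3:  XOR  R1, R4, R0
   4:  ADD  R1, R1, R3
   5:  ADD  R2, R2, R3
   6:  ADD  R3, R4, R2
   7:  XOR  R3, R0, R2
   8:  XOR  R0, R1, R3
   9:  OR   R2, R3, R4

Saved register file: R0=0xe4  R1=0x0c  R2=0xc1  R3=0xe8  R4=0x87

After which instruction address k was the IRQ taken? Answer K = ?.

after  0: R0=0x29 R1=0xab R2=0x63 R3=0x5e R4=0xb8  N=0 Z=0
after  1: R0=0x29 R1=0xab R2=0x63 R3=0x5e R4=0x29  N=0 Z=0
after  2: R0=0x29 R1=0xab R2=0x63 R3=0x5e R4=0x87  N=1 Z=0
after  3: R0=0x29 R1=0xae R2=0x63 R3=0x5e R4=0x87  N=1 Z=0
after  4: R0=0x29 R1=0x0c R2=0x63 R3=0x5e R4=0x87  N=0 Z=0
after  5: R0=0x29 R1=0x0c R2=0xc1 R3=0x5e R4=0x87  N=1 Z=0
after  6: R0=0x29 R1=0x0c R2=0xc1 R3=0x48 R4=0x87  N=0 Z=0
after  7: R0=0x29 R1=0x0c R2=0xc1 R3=0xe8 R4=0x87  N=1 Z=0
after  8: R0=0xe4 R1=0x0c R2=0xc1 R3=0xe8 R4=0x87  N=1 Z=0
-- IRQ taken; context saved, return-PC = 9 --

K = 8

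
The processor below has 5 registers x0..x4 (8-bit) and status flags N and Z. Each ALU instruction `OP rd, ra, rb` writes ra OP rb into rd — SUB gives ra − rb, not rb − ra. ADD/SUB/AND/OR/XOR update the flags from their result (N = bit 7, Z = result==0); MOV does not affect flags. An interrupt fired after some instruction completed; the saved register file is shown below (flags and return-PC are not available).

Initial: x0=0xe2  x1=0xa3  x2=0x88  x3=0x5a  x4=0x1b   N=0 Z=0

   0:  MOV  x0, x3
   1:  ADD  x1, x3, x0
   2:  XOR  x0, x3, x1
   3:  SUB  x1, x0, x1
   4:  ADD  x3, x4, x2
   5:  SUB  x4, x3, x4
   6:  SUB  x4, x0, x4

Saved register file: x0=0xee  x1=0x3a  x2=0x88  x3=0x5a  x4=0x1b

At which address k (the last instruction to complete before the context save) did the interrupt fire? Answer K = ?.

K = 3

after  0: x0=0x5a x1=0xa3 x2=0x88 x3=0x5a x4=0x1b  N=0 Z=0
after  1: x0=0x5a x1=0xb4 x2=0x88 x3=0x5a x4=0x1b  N=1 Z=0
after  2: x0=0xee x1=0xb4 x2=0x88 x3=0x5a x4=0x1b  N=1 Z=0
after  3: x0=0xee x1=0x3a x2=0x88 x3=0x5a x4=0x1b  N=0 Z=0
-- IRQ taken; context saved, return-PC = 4 --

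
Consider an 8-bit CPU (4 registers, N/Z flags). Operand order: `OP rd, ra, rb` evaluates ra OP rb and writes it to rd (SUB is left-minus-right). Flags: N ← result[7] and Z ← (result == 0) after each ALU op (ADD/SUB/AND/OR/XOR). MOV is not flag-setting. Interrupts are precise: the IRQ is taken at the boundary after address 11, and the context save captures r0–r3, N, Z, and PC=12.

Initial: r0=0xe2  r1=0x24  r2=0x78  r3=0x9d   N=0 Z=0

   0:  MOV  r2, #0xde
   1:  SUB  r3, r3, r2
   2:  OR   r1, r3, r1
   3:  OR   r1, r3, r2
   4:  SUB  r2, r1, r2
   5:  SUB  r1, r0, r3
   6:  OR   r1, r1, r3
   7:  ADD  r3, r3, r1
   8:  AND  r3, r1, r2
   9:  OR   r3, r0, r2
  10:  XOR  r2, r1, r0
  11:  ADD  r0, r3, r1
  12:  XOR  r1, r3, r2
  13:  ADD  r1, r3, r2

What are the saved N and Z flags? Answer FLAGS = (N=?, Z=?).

FLAGS = (N=1, Z=0)

after  0: r0=0xe2 r1=0x24 r2=0xde r3=0x9d  N=0 Z=0
after  1: r0=0xe2 r1=0x24 r2=0xde r3=0xbf  N=1 Z=0
after  2: r0=0xe2 r1=0xbf r2=0xde r3=0xbf  N=1 Z=0
after  3: r0=0xe2 r1=0xff r2=0xde r3=0xbf  N=1 Z=0
after  4: r0=0xe2 r1=0xff r2=0x21 r3=0xbf  N=0 Z=0
after  5: r0=0xe2 r1=0x23 r2=0x21 r3=0xbf  N=0 Z=0
after  6: r0=0xe2 r1=0xbf r2=0x21 r3=0xbf  N=1 Z=0
after  7: r0=0xe2 r1=0xbf r2=0x21 r3=0x7e  N=0 Z=0
after  8: r0=0xe2 r1=0xbf r2=0x21 r3=0x21  N=0 Z=0
after  9: r0=0xe2 r1=0xbf r2=0x21 r3=0xe3  N=1 Z=0
after 10: r0=0xe2 r1=0xbf r2=0x5d r3=0xe3  N=0 Z=0
after 11: r0=0xa2 r1=0xbf r2=0x5d r3=0xe3  N=1 Z=0
-- IRQ taken; context saved, return-PC = 12 --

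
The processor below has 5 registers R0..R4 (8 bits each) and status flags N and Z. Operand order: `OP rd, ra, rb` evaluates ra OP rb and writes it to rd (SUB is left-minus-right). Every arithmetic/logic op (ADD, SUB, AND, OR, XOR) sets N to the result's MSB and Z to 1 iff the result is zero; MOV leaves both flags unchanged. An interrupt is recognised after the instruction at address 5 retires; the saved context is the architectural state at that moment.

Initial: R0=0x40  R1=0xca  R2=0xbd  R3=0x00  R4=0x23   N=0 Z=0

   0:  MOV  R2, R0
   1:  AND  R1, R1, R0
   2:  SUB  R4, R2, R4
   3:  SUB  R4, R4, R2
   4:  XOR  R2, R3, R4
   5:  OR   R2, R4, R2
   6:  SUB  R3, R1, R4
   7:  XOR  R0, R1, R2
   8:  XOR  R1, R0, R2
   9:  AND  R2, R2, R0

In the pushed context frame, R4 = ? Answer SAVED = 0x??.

SAVED = 0xdd

after  0: R0=0x40 R1=0xca R2=0x40 R3=0x00 R4=0x23  N=0 Z=0
after  1: R0=0x40 R1=0x40 R2=0x40 R3=0x00 R4=0x23  N=0 Z=0
after  2: R0=0x40 R1=0x40 R2=0x40 R3=0x00 R4=0x1d  N=0 Z=0
after  3: R0=0x40 R1=0x40 R2=0x40 R3=0x00 R4=0xdd  N=1 Z=0
after  4: R0=0x40 R1=0x40 R2=0xdd R3=0x00 R4=0xdd  N=1 Z=0
after  5: R0=0x40 R1=0x40 R2=0xdd R3=0x00 R4=0xdd  N=1 Z=0
-- IRQ taken; context saved, return-PC = 6 --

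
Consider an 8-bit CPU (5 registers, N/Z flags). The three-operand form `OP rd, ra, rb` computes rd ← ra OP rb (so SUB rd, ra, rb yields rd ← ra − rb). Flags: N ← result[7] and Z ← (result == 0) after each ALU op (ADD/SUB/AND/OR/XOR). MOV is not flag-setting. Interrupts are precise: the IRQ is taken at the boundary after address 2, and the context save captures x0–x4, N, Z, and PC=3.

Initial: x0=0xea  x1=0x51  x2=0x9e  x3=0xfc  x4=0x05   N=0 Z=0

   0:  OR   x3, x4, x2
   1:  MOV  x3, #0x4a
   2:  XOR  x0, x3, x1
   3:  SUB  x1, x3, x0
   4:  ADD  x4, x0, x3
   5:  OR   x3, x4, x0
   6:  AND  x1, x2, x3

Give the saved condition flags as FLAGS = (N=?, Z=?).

after  0: x0=0xea x1=0x51 x2=0x9e x3=0x9f x4=0x05  N=1 Z=0
after  1: x0=0xea x1=0x51 x2=0x9e x3=0x4a x4=0x05  N=1 Z=0
after  2: x0=0x1b x1=0x51 x2=0x9e x3=0x4a x4=0x05  N=0 Z=0
-- IRQ taken; context saved, return-PC = 3 --

FLAGS = (N=0, Z=0)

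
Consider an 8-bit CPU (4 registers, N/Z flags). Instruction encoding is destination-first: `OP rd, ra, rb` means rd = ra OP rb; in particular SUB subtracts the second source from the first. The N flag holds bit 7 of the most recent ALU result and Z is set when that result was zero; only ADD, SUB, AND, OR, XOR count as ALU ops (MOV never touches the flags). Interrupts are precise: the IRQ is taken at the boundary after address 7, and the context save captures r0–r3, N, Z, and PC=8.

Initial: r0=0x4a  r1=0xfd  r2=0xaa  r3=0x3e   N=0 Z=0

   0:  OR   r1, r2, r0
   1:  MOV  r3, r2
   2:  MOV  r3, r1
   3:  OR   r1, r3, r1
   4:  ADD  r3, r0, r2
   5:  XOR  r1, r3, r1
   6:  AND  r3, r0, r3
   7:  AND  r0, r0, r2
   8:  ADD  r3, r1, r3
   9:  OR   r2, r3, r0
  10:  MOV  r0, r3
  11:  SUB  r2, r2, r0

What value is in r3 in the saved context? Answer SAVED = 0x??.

after  0: r0=0x4a r1=0xea r2=0xaa r3=0x3e  N=1 Z=0
after  1: r0=0x4a r1=0xea r2=0xaa r3=0xaa  N=1 Z=0
after  2: r0=0x4a r1=0xea r2=0xaa r3=0xea  N=1 Z=0
after  3: r0=0x4a r1=0xea r2=0xaa r3=0xea  N=1 Z=0
after  4: r0=0x4a r1=0xea r2=0xaa r3=0xf4  N=1 Z=0
after  5: r0=0x4a r1=0x1e r2=0xaa r3=0xf4  N=0 Z=0
after  6: r0=0x4a r1=0x1e r2=0xaa r3=0x40  N=0 Z=0
after  7: r0=0x0a r1=0x1e r2=0xaa r3=0x40  N=0 Z=0
-- IRQ taken; context saved, return-PC = 8 --

SAVED = 0x40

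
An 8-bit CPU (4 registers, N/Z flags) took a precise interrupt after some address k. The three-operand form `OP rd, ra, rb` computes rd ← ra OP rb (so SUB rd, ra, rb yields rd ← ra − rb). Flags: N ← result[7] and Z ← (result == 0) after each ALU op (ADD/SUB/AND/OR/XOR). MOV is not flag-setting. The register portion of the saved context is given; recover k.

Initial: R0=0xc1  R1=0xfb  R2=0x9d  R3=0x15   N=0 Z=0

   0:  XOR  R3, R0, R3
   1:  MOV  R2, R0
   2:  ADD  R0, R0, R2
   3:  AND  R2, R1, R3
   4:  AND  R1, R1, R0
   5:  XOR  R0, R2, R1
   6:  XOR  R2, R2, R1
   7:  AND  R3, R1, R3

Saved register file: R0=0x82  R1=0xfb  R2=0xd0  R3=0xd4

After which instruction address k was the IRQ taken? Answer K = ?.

after  0: R0=0xc1 R1=0xfb R2=0x9d R3=0xd4  N=1 Z=0
after  1: R0=0xc1 R1=0xfb R2=0xc1 R3=0xd4  N=1 Z=0
after  2: R0=0x82 R1=0xfb R2=0xc1 R3=0xd4  N=1 Z=0
after  3: R0=0x82 R1=0xfb R2=0xd0 R3=0xd4  N=1 Z=0
-- IRQ taken; context saved, return-PC = 4 --

K = 3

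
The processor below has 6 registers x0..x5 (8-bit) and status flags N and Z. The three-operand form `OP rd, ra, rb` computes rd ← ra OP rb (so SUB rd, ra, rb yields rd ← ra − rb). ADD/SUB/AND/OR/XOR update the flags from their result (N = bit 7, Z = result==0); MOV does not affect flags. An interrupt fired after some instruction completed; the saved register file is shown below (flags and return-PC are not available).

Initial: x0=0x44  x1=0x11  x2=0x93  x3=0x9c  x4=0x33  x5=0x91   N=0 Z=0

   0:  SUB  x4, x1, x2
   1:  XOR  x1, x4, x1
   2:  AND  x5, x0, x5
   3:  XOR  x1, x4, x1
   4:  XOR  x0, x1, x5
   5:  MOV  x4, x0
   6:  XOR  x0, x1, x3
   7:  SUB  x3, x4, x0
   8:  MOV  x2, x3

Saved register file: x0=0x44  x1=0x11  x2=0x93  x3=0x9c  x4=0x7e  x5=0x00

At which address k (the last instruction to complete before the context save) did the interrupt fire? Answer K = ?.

after  0: x0=0x44 x1=0x11 x2=0x93 x3=0x9c x4=0x7e x5=0x91  N=0 Z=0
after  1: x0=0x44 x1=0x6f x2=0x93 x3=0x9c x4=0x7e x5=0x91  N=0 Z=0
after  2: x0=0x44 x1=0x6f x2=0x93 x3=0x9c x4=0x7e x5=0x00  N=0 Z=1
after  3: x0=0x44 x1=0x11 x2=0x93 x3=0x9c x4=0x7e x5=0x00  N=0 Z=0
-- IRQ taken; context saved, return-PC = 4 --

K = 3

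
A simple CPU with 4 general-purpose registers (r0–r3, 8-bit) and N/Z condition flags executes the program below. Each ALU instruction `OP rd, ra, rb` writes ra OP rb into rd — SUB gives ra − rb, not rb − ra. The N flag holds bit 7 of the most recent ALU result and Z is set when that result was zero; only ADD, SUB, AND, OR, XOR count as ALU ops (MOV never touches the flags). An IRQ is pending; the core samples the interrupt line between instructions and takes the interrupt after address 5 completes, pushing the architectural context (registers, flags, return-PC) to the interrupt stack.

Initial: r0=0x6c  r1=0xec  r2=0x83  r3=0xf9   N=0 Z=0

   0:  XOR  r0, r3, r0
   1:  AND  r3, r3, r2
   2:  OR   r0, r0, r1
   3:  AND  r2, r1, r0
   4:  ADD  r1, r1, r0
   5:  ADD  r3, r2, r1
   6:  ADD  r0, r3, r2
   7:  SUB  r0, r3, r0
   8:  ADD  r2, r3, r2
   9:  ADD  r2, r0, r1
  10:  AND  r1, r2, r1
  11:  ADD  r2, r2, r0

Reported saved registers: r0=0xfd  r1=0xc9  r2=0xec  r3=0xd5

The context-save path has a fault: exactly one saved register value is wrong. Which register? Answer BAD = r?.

BAD = r1

after  0: r0=0x95 r1=0xec r2=0x83 r3=0xf9  N=1 Z=0
after  1: r0=0x95 r1=0xec r2=0x83 r3=0x81  N=1 Z=0
after  2: r0=0xfd r1=0xec r2=0x83 r3=0x81  N=1 Z=0
after  3: r0=0xfd r1=0xec r2=0xec r3=0x81  N=1 Z=0
after  4: r0=0xfd r1=0xe9 r2=0xec r3=0x81  N=1 Z=0
after  5: r0=0xfd r1=0xe9 r2=0xec r3=0xd5  N=1 Z=0
-- IRQ taken; context saved, return-PC = 6 --
mismatch: r1: reported 0xc9 vs actual 0xe9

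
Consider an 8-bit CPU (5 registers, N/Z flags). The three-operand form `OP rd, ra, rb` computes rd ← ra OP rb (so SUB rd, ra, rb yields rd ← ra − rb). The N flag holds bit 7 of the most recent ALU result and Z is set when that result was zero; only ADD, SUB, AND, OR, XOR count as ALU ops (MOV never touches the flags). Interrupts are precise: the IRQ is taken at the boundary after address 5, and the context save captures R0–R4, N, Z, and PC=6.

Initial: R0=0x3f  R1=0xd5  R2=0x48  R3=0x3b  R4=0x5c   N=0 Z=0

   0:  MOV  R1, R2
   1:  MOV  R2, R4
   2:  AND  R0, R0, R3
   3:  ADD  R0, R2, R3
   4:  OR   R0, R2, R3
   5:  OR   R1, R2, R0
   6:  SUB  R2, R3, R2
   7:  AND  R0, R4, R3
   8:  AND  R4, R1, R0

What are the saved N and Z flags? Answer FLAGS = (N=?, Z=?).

FLAGS = (N=0, Z=0)

after  0: R0=0x3f R1=0x48 R2=0x48 R3=0x3b R4=0x5c  N=0 Z=0
after  1: R0=0x3f R1=0x48 R2=0x5c R3=0x3b R4=0x5c  N=0 Z=0
after  2: R0=0x3b R1=0x48 R2=0x5c R3=0x3b R4=0x5c  N=0 Z=0
after  3: R0=0x97 R1=0x48 R2=0x5c R3=0x3b R4=0x5c  N=1 Z=0
after  4: R0=0x7f R1=0x48 R2=0x5c R3=0x3b R4=0x5c  N=0 Z=0
after  5: R0=0x7f R1=0x7f R2=0x5c R3=0x3b R4=0x5c  N=0 Z=0
-- IRQ taken; context saved, return-PC = 6 --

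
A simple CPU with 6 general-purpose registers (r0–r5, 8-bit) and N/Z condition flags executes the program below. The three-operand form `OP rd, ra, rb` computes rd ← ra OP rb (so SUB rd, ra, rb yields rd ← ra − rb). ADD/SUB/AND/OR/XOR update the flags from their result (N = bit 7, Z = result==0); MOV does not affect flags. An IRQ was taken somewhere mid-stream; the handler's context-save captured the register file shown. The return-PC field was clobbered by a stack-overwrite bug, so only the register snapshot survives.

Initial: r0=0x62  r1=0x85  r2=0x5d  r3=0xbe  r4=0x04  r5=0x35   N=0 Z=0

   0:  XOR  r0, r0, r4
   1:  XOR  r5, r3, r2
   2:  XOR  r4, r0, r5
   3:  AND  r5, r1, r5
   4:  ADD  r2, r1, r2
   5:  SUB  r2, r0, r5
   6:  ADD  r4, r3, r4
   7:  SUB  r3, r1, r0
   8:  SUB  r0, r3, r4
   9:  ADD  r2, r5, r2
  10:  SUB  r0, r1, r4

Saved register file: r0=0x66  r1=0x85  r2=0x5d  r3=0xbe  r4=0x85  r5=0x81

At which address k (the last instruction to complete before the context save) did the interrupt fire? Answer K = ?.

K = 3

after  0: r0=0x66 r1=0x85 r2=0x5d r3=0xbe r4=0x04 r5=0x35  N=0 Z=0
after  1: r0=0x66 r1=0x85 r2=0x5d r3=0xbe r4=0x04 r5=0xe3  N=1 Z=0
after  2: r0=0x66 r1=0x85 r2=0x5d r3=0xbe r4=0x85 r5=0xe3  N=1 Z=0
after  3: r0=0x66 r1=0x85 r2=0x5d r3=0xbe r4=0x85 r5=0x81  N=1 Z=0
-- IRQ taken; context saved, return-PC = 4 --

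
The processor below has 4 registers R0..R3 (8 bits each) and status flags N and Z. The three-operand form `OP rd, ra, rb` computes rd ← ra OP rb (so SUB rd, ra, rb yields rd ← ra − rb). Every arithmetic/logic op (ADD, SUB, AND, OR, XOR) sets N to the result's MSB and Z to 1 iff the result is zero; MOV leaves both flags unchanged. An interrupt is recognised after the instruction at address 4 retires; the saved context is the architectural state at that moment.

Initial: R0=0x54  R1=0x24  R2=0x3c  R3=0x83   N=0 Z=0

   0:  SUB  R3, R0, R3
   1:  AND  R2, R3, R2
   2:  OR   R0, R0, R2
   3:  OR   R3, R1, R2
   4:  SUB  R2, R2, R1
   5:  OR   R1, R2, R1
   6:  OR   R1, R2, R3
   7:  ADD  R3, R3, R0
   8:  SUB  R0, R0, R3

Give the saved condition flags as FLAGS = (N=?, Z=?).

FLAGS = (N=1, Z=0)

after  0: R0=0x54 R1=0x24 R2=0x3c R3=0xd1  N=1 Z=0
after  1: R0=0x54 R1=0x24 R2=0x10 R3=0xd1  N=0 Z=0
after  2: R0=0x54 R1=0x24 R2=0x10 R3=0xd1  N=0 Z=0
after  3: R0=0x54 R1=0x24 R2=0x10 R3=0x34  N=0 Z=0
after  4: R0=0x54 R1=0x24 R2=0xec R3=0x34  N=1 Z=0
-- IRQ taken; context saved, return-PC = 5 --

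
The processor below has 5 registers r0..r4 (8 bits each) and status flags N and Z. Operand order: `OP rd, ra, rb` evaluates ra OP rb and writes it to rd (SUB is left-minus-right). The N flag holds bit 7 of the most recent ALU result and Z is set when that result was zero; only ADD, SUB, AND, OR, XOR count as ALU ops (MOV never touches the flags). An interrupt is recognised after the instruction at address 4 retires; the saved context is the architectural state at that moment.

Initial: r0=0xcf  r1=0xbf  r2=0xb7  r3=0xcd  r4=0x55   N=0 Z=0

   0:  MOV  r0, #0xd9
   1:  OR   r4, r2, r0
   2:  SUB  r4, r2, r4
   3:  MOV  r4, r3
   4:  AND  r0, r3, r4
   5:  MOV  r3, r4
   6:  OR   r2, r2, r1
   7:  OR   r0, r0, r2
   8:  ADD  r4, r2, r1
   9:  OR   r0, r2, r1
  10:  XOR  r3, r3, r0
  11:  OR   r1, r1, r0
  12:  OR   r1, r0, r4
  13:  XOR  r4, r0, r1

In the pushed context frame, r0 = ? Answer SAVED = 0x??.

SAVED = 0xcd

after  0: r0=0xd9 r1=0xbf r2=0xb7 r3=0xcd r4=0x55  N=0 Z=0
after  1: r0=0xd9 r1=0xbf r2=0xb7 r3=0xcd r4=0xff  N=1 Z=0
after  2: r0=0xd9 r1=0xbf r2=0xb7 r3=0xcd r4=0xb8  N=1 Z=0
after  3: r0=0xd9 r1=0xbf r2=0xb7 r3=0xcd r4=0xcd  N=1 Z=0
after  4: r0=0xcd r1=0xbf r2=0xb7 r3=0xcd r4=0xcd  N=1 Z=0
-- IRQ taken; context saved, return-PC = 5 --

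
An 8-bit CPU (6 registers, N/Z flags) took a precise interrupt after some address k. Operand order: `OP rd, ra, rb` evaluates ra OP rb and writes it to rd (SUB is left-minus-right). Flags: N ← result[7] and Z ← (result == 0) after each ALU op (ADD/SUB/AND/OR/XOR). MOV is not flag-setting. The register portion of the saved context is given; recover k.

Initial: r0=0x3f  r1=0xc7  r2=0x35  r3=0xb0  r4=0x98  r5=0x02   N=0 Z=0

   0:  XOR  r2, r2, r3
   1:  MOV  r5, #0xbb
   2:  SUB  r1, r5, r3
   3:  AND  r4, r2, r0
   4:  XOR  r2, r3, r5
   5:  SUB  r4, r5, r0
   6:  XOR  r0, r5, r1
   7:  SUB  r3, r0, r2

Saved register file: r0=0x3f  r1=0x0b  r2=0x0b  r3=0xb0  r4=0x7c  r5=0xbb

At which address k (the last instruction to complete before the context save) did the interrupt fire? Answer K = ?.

after  0: r0=0x3f r1=0xc7 r2=0x85 r3=0xb0 r4=0x98 r5=0x02  N=1 Z=0
after  1: r0=0x3f r1=0xc7 r2=0x85 r3=0xb0 r4=0x98 r5=0xbb  N=1 Z=0
after  2: r0=0x3f r1=0x0b r2=0x85 r3=0xb0 r4=0x98 r5=0xbb  N=0 Z=0
after  3: r0=0x3f r1=0x0b r2=0x85 r3=0xb0 r4=0x05 r5=0xbb  N=0 Z=0
after  4: r0=0x3f r1=0x0b r2=0x0b r3=0xb0 r4=0x05 r5=0xbb  N=0 Z=0
after  5: r0=0x3f r1=0x0b r2=0x0b r3=0xb0 r4=0x7c r5=0xbb  N=0 Z=0
-- IRQ taken; context saved, return-PC = 6 --

K = 5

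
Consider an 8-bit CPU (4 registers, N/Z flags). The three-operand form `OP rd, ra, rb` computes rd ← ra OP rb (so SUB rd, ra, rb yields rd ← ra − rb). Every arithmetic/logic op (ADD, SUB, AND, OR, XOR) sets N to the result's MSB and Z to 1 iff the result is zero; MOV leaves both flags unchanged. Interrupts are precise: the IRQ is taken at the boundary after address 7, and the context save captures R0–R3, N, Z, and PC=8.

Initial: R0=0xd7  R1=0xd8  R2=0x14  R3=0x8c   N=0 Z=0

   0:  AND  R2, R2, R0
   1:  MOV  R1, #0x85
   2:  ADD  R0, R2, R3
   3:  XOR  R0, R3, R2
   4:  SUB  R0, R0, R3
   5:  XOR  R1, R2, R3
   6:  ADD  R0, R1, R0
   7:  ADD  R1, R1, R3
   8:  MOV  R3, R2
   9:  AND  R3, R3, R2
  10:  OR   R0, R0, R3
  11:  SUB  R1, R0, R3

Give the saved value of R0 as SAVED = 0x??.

after  0: R0=0xd7 R1=0xd8 R2=0x14 R3=0x8c  N=0 Z=0
after  1: R0=0xd7 R1=0x85 R2=0x14 R3=0x8c  N=0 Z=0
after  2: R0=0xa0 R1=0x85 R2=0x14 R3=0x8c  N=1 Z=0
after  3: R0=0x98 R1=0x85 R2=0x14 R3=0x8c  N=1 Z=0
after  4: R0=0x0c R1=0x85 R2=0x14 R3=0x8c  N=0 Z=0
after  5: R0=0x0c R1=0x98 R2=0x14 R3=0x8c  N=1 Z=0
after  6: R0=0xa4 R1=0x98 R2=0x14 R3=0x8c  N=1 Z=0
after  7: R0=0xa4 R1=0x24 R2=0x14 R3=0x8c  N=0 Z=0
-- IRQ taken; context saved, return-PC = 8 --

SAVED = 0xa4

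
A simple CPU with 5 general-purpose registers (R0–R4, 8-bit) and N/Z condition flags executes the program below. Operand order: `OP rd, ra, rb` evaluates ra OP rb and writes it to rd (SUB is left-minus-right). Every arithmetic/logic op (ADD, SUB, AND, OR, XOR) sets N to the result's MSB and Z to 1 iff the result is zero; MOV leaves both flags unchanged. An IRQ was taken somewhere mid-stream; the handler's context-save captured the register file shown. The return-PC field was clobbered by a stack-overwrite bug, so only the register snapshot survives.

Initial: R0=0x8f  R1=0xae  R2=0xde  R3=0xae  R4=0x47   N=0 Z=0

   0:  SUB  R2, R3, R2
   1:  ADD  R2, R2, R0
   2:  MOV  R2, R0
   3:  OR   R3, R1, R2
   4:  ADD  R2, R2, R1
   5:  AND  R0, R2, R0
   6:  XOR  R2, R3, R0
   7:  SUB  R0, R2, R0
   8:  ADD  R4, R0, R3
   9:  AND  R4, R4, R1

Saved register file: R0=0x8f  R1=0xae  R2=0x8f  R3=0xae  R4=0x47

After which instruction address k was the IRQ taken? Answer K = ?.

K = 2

after  0: R0=0x8f R1=0xae R2=0xd0 R3=0xae R4=0x47  N=1 Z=0
after  1: R0=0x8f R1=0xae R2=0x5f R3=0xae R4=0x47  N=0 Z=0
after  2: R0=0x8f R1=0xae R2=0x8f R3=0xae R4=0x47  N=0 Z=0
-- IRQ taken; context saved, return-PC = 3 --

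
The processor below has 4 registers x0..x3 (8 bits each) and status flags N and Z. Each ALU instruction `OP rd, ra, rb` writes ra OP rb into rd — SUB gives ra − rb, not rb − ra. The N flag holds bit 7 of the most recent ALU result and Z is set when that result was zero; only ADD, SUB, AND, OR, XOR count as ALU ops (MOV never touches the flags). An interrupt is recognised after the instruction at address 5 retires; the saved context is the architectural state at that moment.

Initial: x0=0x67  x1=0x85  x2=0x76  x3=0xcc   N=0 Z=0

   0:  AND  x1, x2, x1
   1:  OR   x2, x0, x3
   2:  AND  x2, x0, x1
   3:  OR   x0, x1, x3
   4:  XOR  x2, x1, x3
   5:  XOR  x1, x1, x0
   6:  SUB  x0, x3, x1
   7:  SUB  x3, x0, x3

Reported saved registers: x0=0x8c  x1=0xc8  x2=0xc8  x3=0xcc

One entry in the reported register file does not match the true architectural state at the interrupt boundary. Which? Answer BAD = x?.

after  0: x0=0x67 x1=0x04 x2=0x76 x3=0xcc  N=0 Z=0
after  1: x0=0x67 x1=0x04 x2=0xef x3=0xcc  N=1 Z=0
after  2: x0=0x67 x1=0x04 x2=0x04 x3=0xcc  N=0 Z=0
after  3: x0=0xcc x1=0x04 x2=0x04 x3=0xcc  N=1 Z=0
after  4: x0=0xcc x1=0x04 x2=0xc8 x3=0xcc  N=1 Z=0
after  5: x0=0xcc x1=0xc8 x2=0xc8 x3=0xcc  N=1 Z=0
-- IRQ taken; context saved, return-PC = 6 --
mismatch: x0: reported 0x8c vs actual 0xcc

BAD = x0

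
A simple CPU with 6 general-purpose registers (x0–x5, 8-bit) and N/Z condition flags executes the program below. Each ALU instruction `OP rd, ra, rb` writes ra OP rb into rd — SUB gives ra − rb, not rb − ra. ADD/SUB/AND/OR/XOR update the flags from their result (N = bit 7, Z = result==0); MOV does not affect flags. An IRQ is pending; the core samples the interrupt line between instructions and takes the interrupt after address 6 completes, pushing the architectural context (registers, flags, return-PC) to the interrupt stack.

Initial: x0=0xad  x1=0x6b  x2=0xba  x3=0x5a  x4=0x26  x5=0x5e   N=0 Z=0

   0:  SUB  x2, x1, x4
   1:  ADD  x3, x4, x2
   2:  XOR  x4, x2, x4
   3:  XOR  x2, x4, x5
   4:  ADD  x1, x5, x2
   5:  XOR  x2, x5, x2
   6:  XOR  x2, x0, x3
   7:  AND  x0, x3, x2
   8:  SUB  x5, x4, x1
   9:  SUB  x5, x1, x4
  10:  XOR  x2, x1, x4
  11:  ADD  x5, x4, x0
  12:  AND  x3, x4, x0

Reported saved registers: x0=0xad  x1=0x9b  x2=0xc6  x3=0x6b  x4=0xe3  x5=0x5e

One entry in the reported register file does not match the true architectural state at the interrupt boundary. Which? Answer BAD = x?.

after  0: x0=0xad x1=0x6b x2=0x45 x3=0x5a x4=0x26 x5=0x5e  N=0 Z=0
after  1: x0=0xad x1=0x6b x2=0x45 x3=0x6b x4=0x26 x5=0x5e  N=0 Z=0
after  2: x0=0xad x1=0x6b x2=0x45 x3=0x6b x4=0x63 x5=0x5e  N=0 Z=0
after  3: x0=0xad x1=0x6b x2=0x3d x3=0x6b x4=0x63 x5=0x5e  N=0 Z=0
after  4: x0=0xad x1=0x9b x2=0x3d x3=0x6b x4=0x63 x5=0x5e  N=1 Z=0
after  5: x0=0xad x1=0x9b x2=0x63 x3=0x6b x4=0x63 x5=0x5e  N=0 Z=0
after  6: x0=0xad x1=0x9b x2=0xc6 x3=0x6b x4=0x63 x5=0x5e  N=1 Z=0
-- IRQ taken; context saved, return-PC = 7 --
mismatch: x4: reported 0xe3 vs actual 0x63

BAD = x4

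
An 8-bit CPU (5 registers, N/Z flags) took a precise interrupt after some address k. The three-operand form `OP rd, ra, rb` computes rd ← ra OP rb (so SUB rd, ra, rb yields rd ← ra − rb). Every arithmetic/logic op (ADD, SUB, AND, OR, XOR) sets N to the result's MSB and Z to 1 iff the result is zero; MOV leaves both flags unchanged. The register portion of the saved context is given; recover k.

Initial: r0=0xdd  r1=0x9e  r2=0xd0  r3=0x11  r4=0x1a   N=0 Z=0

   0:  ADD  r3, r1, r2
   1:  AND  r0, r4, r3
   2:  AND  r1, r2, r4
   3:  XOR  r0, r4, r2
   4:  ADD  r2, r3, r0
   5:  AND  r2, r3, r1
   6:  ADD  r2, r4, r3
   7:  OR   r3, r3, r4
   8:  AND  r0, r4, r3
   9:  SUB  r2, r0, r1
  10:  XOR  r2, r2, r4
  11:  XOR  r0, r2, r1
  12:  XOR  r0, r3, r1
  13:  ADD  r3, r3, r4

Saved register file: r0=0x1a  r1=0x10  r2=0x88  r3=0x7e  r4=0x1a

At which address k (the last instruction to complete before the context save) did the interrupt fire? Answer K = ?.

K = 8

after  0: r0=0xdd r1=0x9e r2=0xd0 r3=0x6e r4=0x1a  N=0 Z=0
after  1: r0=0x0a r1=0x9e r2=0xd0 r3=0x6e r4=0x1a  N=0 Z=0
after  2: r0=0x0a r1=0x10 r2=0xd0 r3=0x6e r4=0x1a  N=0 Z=0
after  3: r0=0xca r1=0x10 r2=0xd0 r3=0x6e r4=0x1a  N=1 Z=0
after  4: r0=0xca r1=0x10 r2=0x38 r3=0x6e r4=0x1a  N=0 Z=0
after  5: r0=0xca r1=0x10 r2=0x00 r3=0x6e r4=0x1a  N=0 Z=1
after  6: r0=0xca r1=0x10 r2=0x88 r3=0x6e r4=0x1a  N=1 Z=0
after  7: r0=0xca r1=0x10 r2=0x88 r3=0x7e r4=0x1a  N=0 Z=0
after  8: r0=0x1a r1=0x10 r2=0x88 r3=0x7e r4=0x1a  N=0 Z=0
-- IRQ taken; context saved, return-PC = 9 --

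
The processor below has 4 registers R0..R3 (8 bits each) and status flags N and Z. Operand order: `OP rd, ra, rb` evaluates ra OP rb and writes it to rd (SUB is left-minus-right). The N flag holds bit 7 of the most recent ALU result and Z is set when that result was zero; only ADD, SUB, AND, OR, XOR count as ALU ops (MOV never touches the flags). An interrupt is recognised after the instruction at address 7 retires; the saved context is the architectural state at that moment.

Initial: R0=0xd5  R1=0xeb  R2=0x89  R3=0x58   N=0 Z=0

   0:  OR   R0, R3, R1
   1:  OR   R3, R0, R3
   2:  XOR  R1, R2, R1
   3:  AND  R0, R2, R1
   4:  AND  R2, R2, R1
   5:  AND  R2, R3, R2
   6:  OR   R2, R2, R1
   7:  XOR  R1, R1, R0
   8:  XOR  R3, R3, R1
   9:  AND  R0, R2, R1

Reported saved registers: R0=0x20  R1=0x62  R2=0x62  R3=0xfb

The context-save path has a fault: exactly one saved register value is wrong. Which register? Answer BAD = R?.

BAD = R0

after  0: R0=0xfb R1=0xeb R2=0x89 R3=0x58  N=1 Z=0
after  1: R0=0xfb R1=0xeb R2=0x89 R3=0xfb  N=1 Z=0
after  2: R0=0xfb R1=0x62 R2=0x89 R3=0xfb  N=0 Z=0
after  3: R0=0x00 R1=0x62 R2=0x89 R3=0xfb  N=0 Z=1
after  4: R0=0x00 R1=0x62 R2=0x00 R3=0xfb  N=0 Z=1
after  5: R0=0x00 R1=0x62 R2=0x00 R3=0xfb  N=0 Z=1
after  6: R0=0x00 R1=0x62 R2=0x62 R3=0xfb  N=0 Z=0
after  7: R0=0x00 R1=0x62 R2=0x62 R3=0xfb  N=0 Z=0
-- IRQ taken; context saved, return-PC = 8 --
mismatch: R0: reported 0x20 vs actual 0x00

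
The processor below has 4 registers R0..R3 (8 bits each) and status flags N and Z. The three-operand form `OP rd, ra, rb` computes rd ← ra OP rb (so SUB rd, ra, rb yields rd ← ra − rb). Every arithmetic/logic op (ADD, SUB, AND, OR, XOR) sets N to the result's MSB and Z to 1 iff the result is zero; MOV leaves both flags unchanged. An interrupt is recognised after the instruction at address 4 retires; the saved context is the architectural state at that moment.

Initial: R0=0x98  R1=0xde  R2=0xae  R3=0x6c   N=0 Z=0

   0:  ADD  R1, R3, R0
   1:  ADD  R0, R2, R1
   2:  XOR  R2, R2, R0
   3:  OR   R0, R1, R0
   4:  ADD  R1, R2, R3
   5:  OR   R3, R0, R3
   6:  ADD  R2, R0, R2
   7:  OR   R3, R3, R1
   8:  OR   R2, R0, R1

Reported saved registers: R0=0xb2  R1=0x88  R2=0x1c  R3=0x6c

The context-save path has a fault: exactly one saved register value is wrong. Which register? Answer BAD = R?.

BAD = R0

after  0: R0=0x98 R1=0x04 R2=0xae R3=0x6c  N=0 Z=0
after  1: R0=0xb2 R1=0x04 R2=0xae R3=0x6c  N=1 Z=0
after  2: R0=0xb2 R1=0x04 R2=0x1c R3=0x6c  N=0 Z=0
after  3: R0=0xb6 R1=0x04 R2=0x1c R3=0x6c  N=1 Z=0
after  4: R0=0xb6 R1=0x88 R2=0x1c R3=0x6c  N=1 Z=0
-- IRQ taken; context saved, return-PC = 5 --
mismatch: R0: reported 0xb2 vs actual 0xb6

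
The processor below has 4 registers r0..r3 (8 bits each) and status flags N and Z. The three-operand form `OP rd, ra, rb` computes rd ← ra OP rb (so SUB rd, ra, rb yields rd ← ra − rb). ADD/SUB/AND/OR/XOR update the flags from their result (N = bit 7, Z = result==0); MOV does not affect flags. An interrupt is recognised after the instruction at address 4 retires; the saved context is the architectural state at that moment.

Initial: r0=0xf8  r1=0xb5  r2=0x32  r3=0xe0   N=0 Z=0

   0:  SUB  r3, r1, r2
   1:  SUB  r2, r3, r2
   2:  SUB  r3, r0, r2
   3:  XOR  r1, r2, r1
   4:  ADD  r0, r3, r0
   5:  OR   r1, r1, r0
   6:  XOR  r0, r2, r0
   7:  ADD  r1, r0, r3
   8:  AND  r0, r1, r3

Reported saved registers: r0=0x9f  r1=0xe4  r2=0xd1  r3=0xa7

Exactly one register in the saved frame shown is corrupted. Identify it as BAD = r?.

after  0: r0=0xf8 r1=0xb5 r2=0x32 r3=0x83  N=1 Z=0
after  1: r0=0xf8 r1=0xb5 r2=0x51 r3=0x83  N=0 Z=0
after  2: r0=0xf8 r1=0xb5 r2=0x51 r3=0xa7  N=1 Z=0
after  3: r0=0xf8 r1=0xe4 r2=0x51 r3=0xa7  N=1 Z=0
after  4: r0=0x9f r1=0xe4 r2=0x51 r3=0xa7  N=1 Z=0
-- IRQ taken; context saved, return-PC = 5 --
mismatch: r2: reported 0xd1 vs actual 0x51

BAD = r2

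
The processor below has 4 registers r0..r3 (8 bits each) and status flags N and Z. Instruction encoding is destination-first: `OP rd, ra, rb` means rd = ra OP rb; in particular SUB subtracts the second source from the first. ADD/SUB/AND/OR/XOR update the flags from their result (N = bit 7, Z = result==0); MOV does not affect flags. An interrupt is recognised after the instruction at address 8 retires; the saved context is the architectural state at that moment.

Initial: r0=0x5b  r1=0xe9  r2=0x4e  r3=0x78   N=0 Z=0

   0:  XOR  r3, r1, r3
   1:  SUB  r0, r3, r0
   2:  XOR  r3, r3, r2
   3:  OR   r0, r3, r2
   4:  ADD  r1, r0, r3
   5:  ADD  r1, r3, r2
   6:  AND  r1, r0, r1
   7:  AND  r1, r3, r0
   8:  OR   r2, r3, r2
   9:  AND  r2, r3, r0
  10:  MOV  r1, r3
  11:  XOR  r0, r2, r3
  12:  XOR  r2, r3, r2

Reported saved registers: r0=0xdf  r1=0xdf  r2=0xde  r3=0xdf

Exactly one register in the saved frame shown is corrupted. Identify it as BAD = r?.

after  0: r0=0x5b r1=0xe9 r2=0x4e r3=0x91  N=1 Z=0
after  1: r0=0x36 r1=0xe9 r2=0x4e r3=0x91  N=0 Z=0
after  2: r0=0x36 r1=0xe9 r2=0x4e r3=0xdf  N=1 Z=0
after  3: r0=0xdf r1=0xe9 r2=0x4e r3=0xdf  N=1 Z=0
after  4: r0=0xdf r1=0xbe r2=0x4e r3=0xdf  N=1 Z=0
after  5: r0=0xdf r1=0x2d r2=0x4e r3=0xdf  N=0 Z=0
after  6: r0=0xdf r1=0x0d r2=0x4e r3=0xdf  N=0 Z=0
after  7: r0=0xdf r1=0xdf r2=0x4e r3=0xdf  N=1 Z=0
after  8: r0=0xdf r1=0xdf r2=0xdf r3=0xdf  N=1 Z=0
-- IRQ taken; context saved, return-PC = 9 --
mismatch: r2: reported 0xde vs actual 0xdf

BAD = r2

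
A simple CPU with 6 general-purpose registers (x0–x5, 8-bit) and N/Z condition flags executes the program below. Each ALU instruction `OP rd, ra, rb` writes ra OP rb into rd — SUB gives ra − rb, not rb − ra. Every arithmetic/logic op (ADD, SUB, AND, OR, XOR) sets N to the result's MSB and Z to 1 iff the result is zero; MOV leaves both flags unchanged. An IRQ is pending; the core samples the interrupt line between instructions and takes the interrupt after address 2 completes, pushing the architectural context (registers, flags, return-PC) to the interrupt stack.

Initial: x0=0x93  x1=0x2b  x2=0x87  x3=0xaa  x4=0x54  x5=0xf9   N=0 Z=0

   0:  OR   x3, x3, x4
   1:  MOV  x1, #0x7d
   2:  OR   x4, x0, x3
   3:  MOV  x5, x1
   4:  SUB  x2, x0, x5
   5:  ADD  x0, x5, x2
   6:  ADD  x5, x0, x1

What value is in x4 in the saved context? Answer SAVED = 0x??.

SAVED = 0xff

after  0: x0=0x93 x1=0x2b x2=0x87 x3=0xfe x4=0x54 x5=0xf9  N=1 Z=0
after  1: x0=0x93 x1=0x7d x2=0x87 x3=0xfe x4=0x54 x5=0xf9  N=1 Z=0
after  2: x0=0x93 x1=0x7d x2=0x87 x3=0xfe x4=0xff x5=0xf9  N=1 Z=0
-- IRQ taken; context saved, return-PC = 3 --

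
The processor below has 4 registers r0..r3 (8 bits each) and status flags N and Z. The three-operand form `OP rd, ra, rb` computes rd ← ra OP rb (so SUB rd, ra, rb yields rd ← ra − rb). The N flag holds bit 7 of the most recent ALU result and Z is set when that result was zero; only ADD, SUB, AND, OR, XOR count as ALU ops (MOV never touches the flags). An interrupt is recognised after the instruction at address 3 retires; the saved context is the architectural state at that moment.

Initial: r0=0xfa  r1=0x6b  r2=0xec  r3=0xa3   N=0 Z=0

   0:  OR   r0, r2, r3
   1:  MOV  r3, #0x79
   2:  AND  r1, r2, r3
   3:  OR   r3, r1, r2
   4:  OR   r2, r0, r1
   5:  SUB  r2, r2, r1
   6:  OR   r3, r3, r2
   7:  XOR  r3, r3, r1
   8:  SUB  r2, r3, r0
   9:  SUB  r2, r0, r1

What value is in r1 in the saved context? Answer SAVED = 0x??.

SAVED = 0x68

after  0: r0=0xef r1=0x6b r2=0xec r3=0xa3  N=1 Z=0
after  1: r0=0xef r1=0x6b r2=0xec r3=0x79  N=1 Z=0
after  2: r0=0xef r1=0x68 r2=0xec r3=0x79  N=0 Z=0
after  3: r0=0xef r1=0x68 r2=0xec r3=0xec  N=1 Z=0
-- IRQ taken; context saved, return-PC = 4 --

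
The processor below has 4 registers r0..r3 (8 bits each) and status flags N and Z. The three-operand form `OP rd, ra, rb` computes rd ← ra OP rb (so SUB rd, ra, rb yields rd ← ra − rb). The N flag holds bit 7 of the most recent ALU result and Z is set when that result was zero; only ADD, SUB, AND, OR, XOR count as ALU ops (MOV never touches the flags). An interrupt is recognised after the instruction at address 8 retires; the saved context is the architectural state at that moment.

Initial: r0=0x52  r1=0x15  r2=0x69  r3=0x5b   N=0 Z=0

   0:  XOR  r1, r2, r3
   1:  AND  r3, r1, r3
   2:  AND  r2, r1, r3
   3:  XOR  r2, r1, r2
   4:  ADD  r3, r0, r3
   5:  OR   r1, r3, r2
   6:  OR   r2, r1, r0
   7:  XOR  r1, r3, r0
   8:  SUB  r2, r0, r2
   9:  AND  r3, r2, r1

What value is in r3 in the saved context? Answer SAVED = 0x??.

SAVED = 0x64

after  0: r0=0x52 r1=0x32 r2=0x69 r3=0x5b  N=0 Z=0
after  1: r0=0x52 r1=0x32 r2=0x69 r3=0x12  N=0 Z=0
after  2: r0=0x52 r1=0x32 r2=0x12 r3=0x12  N=0 Z=0
after  3: r0=0x52 r1=0x32 r2=0x20 r3=0x12  N=0 Z=0
after  4: r0=0x52 r1=0x32 r2=0x20 r3=0x64  N=0 Z=0
after  5: r0=0x52 r1=0x64 r2=0x20 r3=0x64  N=0 Z=0
after  6: r0=0x52 r1=0x64 r2=0x76 r3=0x64  N=0 Z=0
after  7: r0=0x52 r1=0x36 r2=0x76 r3=0x64  N=0 Z=0
after  8: r0=0x52 r1=0x36 r2=0xdc r3=0x64  N=1 Z=0
-- IRQ taken; context saved, return-PC = 9 --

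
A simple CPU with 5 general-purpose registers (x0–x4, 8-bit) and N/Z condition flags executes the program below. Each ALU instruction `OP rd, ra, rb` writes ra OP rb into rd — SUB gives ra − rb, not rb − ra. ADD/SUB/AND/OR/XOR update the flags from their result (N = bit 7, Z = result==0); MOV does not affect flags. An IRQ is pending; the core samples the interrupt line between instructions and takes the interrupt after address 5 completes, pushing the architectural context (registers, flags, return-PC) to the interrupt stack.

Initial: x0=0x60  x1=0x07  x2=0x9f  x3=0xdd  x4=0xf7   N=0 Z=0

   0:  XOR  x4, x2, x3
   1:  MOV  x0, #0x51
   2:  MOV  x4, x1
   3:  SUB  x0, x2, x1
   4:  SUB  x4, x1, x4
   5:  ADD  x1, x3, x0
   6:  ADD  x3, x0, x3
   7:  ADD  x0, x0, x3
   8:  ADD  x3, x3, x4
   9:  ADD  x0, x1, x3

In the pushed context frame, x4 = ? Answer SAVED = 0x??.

SAVED = 0x00

after  0: x0=0x60 x1=0x07 x2=0x9f x3=0xdd x4=0x42  N=0 Z=0
after  1: x0=0x51 x1=0x07 x2=0x9f x3=0xdd x4=0x42  N=0 Z=0
after  2: x0=0x51 x1=0x07 x2=0x9f x3=0xdd x4=0x07  N=0 Z=0
after  3: x0=0x98 x1=0x07 x2=0x9f x3=0xdd x4=0x07  N=1 Z=0
after  4: x0=0x98 x1=0x07 x2=0x9f x3=0xdd x4=0x00  N=0 Z=1
after  5: x0=0x98 x1=0x75 x2=0x9f x3=0xdd x4=0x00  N=0 Z=0
-- IRQ taken; context saved, return-PC = 6 --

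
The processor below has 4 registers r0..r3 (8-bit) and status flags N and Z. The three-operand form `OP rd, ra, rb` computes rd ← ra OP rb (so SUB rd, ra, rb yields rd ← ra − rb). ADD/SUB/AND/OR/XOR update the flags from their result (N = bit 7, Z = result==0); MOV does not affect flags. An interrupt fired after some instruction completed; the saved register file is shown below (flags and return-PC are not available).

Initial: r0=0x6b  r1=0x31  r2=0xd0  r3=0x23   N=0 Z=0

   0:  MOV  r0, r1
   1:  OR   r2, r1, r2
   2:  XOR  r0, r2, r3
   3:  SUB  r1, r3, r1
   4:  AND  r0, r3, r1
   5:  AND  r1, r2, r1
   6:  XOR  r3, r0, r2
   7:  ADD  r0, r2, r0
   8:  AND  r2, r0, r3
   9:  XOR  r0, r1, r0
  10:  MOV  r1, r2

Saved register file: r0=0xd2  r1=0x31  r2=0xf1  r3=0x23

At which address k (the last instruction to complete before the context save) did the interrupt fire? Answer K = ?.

after  0: r0=0x31 r1=0x31 r2=0xd0 r3=0x23  N=0 Z=0
after  1: r0=0x31 r1=0x31 r2=0xf1 r3=0x23  N=1 Z=0
after  2: r0=0xd2 r1=0x31 r2=0xf1 r3=0x23  N=1 Z=0
-- IRQ taken; context saved, return-PC = 3 --

K = 2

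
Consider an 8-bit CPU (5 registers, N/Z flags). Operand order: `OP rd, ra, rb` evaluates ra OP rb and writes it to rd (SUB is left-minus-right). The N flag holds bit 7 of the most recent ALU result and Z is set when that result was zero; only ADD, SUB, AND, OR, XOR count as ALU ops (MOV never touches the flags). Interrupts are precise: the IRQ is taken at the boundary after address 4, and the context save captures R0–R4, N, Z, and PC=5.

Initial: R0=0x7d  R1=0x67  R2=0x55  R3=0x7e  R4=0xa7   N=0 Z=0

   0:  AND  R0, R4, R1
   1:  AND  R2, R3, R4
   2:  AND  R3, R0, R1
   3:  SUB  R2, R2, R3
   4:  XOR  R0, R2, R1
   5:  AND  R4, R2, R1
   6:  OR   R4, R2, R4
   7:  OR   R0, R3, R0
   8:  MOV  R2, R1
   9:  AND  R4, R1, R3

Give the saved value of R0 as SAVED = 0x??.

after  0: R0=0x27 R1=0x67 R2=0x55 R3=0x7e R4=0xa7  N=0 Z=0
after  1: R0=0x27 R1=0x67 R2=0x26 R3=0x7e R4=0xa7  N=0 Z=0
after  2: R0=0x27 R1=0x67 R2=0x26 R3=0x27 R4=0xa7  N=0 Z=0
after  3: R0=0x27 R1=0x67 R2=0xff R3=0x27 R4=0xa7  N=1 Z=0
after  4: R0=0x98 R1=0x67 R2=0xff R3=0x27 R4=0xa7  N=1 Z=0
-- IRQ taken; context saved, return-PC = 5 --

SAVED = 0x98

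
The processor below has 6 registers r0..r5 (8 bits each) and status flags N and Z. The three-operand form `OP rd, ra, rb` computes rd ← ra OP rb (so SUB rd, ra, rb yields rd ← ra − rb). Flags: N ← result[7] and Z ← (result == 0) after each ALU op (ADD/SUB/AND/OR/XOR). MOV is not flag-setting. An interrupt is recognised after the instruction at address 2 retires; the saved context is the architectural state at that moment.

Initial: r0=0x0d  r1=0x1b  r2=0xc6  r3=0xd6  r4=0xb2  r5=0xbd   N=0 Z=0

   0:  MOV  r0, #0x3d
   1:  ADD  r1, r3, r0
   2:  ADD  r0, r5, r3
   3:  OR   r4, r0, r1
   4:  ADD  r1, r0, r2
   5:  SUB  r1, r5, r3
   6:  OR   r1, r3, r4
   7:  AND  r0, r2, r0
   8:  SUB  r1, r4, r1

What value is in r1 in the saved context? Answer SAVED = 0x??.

after  0: r0=0x3d r1=0x1b r2=0xc6 r3=0xd6 r4=0xb2 r5=0xbd  N=0 Z=0
after  1: r0=0x3d r1=0x13 r2=0xc6 r3=0xd6 r4=0xb2 r5=0xbd  N=0 Z=0
after  2: r0=0x93 r1=0x13 r2=0xc6 r3=0xd6 r4=0xb2 r5=0xbd  N=1 Z=0
-- IRQ taken; context saved, return-PC = 3 --

SAVED = 0x13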